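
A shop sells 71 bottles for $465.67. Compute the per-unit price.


Unit rate = total / quantity
= 465.67 / 71
= $6.56 per unit

$6.56 per unit


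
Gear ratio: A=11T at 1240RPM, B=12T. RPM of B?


Gear ratio = 11:12 = 11:12
RPM_B = RPM_A × (teeth_A / teeth_B)
= 1240 × (11/12)
= 1136.7 RPM

1136.7 RPM


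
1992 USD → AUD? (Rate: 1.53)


Amount × rate = 1992 × 1.53
= 3047.76 AUD

3047.76 AUD


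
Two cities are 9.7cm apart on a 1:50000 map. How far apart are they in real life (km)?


Real distance = map distance × scale
= 9.7cm × 50000
= 485000 cm = 4850.0 m
= 4.850 km

4.850 km


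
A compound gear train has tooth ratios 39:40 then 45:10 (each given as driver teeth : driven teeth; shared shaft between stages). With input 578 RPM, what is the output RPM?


Stage 1: RPM_B = RPM_A × t_A/t_B = 578 × 39/40 = 22542/40 = 563.55
B and C share a shaft → RPM_C = RPM_B
Stage 2: RPM_D = RPM_C × t_C/t_D = RPM_A × (t_A×t_C)/(t_B×t_D)
Overall ratio = (39×45)/(40×10) = 1755/400
RPM_D = 578 × 1755/400 = 1014390/400
≈ 2535.98 RPM

2535.98 RPM


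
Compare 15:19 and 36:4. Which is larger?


15/19 = 0.7895
36/4 = 9.0000
0.7895 < 9.0000, so 15:19 is less
= 36:4

36:4


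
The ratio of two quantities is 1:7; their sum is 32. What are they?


Let A = 1k, B = 7k.
1k + 7k = 32
8k = 32 → k = 32/8 = 4
A = 1×4 = 4, B = 7×4 = 28
= A = 4, B = 28

A = 4, B = 28


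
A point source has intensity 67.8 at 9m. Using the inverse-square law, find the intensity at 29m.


I₁d₁² = I₂d₂²
I₂ = I₁ × (d₁/d₂)²
= 67.8 × (9/29)²
= 67.8 × 81/841
= 5491.8/841
≈ 6.5301

6.5301


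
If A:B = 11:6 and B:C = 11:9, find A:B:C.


Match B: multiply A:B by 11 → 121:66
Multiply B:C by 6 → 66:54
Combined: 121:66:54
GCD = 1
= 121:66:54

121:66:54


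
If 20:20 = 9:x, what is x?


Cross multiply: 20 × x = 20 × 9
20x = 180
x = 180 / 20
= 9.00

9.00


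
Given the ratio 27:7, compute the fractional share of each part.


Total parts = 27 + 7 = 34
First part: 27/34 = 27/34
Second part: 7/34 = 7/34
= 27/34 and 7/34

27/34 and 7/34


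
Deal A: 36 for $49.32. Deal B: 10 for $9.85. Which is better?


Deal A: $49.32/36 = $1.3700/unit
Deal B: $9.85/10 = $0.9850/unit
B is cheaper per unit
= Deal B

Deal B


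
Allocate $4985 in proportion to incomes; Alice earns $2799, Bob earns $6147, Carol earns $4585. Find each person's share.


Total income = 2799 + 6147 + 4585 = $13531
Alice: $4985 × 2799/13531 = $1031.19
Bob: $4985 × 6147/13531 = $2264.64
Carol: $4985 × 4585/13531 = $1689.17
= Alice: $1031.19, Bob: $2264.64, Carol: $1689.17

Alice: $1031.19, Bob: $2264.64, Carol: $1689.17


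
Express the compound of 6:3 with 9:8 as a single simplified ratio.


Compound ratio = (6×9) : (3×8)
= 54:24
GCD = 6
= 9:4

9:4


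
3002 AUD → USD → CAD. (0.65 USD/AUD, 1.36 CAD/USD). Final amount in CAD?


Step 1: 3002 AUD × 0.65 = 1951.30 USD
Step 2: 1951.30 USD × 1.36 = 2653.77 CAD
Implied rate AUD→CAD = 0.65 × 1.36 = 0.8840
= 2653.77 CAD

2653.77 CAD


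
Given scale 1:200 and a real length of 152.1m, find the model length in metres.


Model size = real / scale
= 152.1 / 200
= 0.7605 m

0.7605 m


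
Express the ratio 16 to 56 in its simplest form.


GCD(16, 56) = 8
16/8 : 56/8
= 2:7

2:7


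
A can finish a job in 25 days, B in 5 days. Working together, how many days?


Rate of A = 1/25 per day
Rate of B = 1/5 per day
Combined rate = 1/25 + 1/5 = 30/125 = 0.2400 per day
Days = 1 / combined rate = 125/30
≈ 4.17 days

4.17 days


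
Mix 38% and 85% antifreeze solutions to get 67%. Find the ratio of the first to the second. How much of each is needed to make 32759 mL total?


Let x parts of 38% mix with y parts of 85%.
38x + 85y = 67(x + y)
38x + 85y = 67x + 67y
x(38 - 67) = y(67 - 85)
x/y = (85 - 67)/(67 - 38) = 18/29
Simplify: 18:29
Total parts = 47; one part = 32759/47 = 697.00 mL
38% solution: 18×697.00 = 12546.00 mL
85% solution: 29×697.00 = 20213.00 mL
= ratio 18:29; 12546.00 mL and 20213.00 mL

ratio 18:29; 12546.00 mL and 20213.00 mL


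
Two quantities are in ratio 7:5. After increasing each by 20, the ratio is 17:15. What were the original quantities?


Let A = 7k, B = 5k.
(7k + 20) / (5k + 20) = 17/15
Cross-multiply: 15(7k + 20) = 17(5k + 20)
105k + 300 = 85k + 340
105k - 85k = 340 - 300
20k = 40
k = 40/20 = 2
A = 7×2 = 14, B = 5×2 = 10
= A = 14, B = 10

A = 14, B = 10


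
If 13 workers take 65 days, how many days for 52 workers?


Inverse proportion: x × y = constant
k = 13 × 65 = 845
y₂ = k / 52 = 845 / 52
= 16.25

16.25


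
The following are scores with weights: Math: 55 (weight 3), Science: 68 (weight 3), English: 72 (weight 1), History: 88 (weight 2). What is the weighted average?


Numerator = 55×3 + 68×3 + 72×1 + 88×2
= 165 + 204 + 72 + 176
= 617
Total weight = 9
Weighted avg = 617/9
= 68.56

68.56


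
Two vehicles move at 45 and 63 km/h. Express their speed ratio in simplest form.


Ratio = 45:63
GCD = 9
Simplified = 5:7
Time ratio (same distance) = 7:5
Speed ratio = 5:7

5:7


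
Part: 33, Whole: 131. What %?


Percentage = (part / whole) × 100
= (33 / 131) × 100
≈ 25.19%

25.19%


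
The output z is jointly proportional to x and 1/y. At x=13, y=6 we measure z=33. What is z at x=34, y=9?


z = k·x/y
Solve for k using the known point: k = z·y/x = 33×6/13 = 198/13 ≈ 15.2308
Now evaluate at x=34, y=9:
z = k × 34 / 9 = (198 × 34) / (13 × 9) = 6732/117
≈ 57.5385

57.5385


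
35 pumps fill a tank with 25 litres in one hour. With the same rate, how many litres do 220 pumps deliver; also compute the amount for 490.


Direct proportion: y/x = constant
k = 25/35 ≈ 0.7143
y at x=220: k × 220 = 25 × 220 / 35 = 5500/35 ≈ 157.14
y at x=490: k × 490 = 25 × 490 / 35 = 12250/35 = 350.00
= 157.14 and 350.00

157.14 and 350.00


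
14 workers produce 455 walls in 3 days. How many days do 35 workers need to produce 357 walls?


Days ∝ work / workers, so d₂ = d₁ × (m₁/m₂) × (w₂/w₁)
Workers factor (inverse): 14/35 = 0.4000
Work factor (direct): 357/455 ≈ 0.7846
d₂ = 3 × 14/35 × 357/455 = (3 × 14 × 357) / (35 × 455) = 14994/15925
≈ 0.94 days

0.94 days


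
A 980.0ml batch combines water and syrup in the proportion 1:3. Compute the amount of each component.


Total parts = 1 + 3 = 4
water: 980.0 × 1/4 = 245.0ml
syrup: 980.0 × 3/4 = 735.0ml
= 245.0ml and 735.0ml

245.0ml and 735.0ml


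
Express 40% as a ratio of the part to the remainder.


40% means 40 parts out of 100; remainder = 60
Part : remainder = 40:60
GCD = 20
= 2:3

2:3


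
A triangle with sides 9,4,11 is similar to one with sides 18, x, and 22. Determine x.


Scale factor = 18/9 = 2
Missing side = 4 × 2
= 8.0

8.0


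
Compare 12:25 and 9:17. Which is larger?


12/25 = 0.4800
9/17 = 0.5294
0.4800 < 0.5294, so 12:25 is less
= 9:17

9:17


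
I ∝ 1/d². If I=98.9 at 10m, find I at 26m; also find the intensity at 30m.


I₁d₁² = I₂d₂²
I at 26m = 98.9 × (10/26)² = 98.9 × 100/676 = 9890/676 ≈ 14.6302
I at 30m = 98.9 × (10/30)² = 98.9 × 100/900 = 9890/900 ≈ 10.9889
= 14.6302 and 10.9889

14.6302 and 10.9889


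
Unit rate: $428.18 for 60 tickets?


Unit rate = total / quantity
= 428.18 / 60
= $7.14 per unit

$7.14 per unit


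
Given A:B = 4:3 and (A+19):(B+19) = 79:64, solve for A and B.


Let A = 4k, B = 3k.
(4k + 19) / (3k + 19) = 79/64
Cross-multiply: 64(4k + 19) = 79(3k + 19)
256k + 1216 = 237k + 1501
256k - 237k = 1501 - 1216
19k = 285
k = 285/19 = 15
A = 4×15 = 60, B = 3×15 = 45
= A = 60, B = 45

A = 60, B = 45


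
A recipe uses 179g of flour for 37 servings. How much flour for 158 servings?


Direct proportion: y/x = constant
k = 179/37 ≈ 4.8378
y₂ = k × 158 = 179 × 158 / 37 = 28282/37
≈ 764.38

764.38


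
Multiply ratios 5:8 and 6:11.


Compound ratio = (5×6) : (8×11)
= 30:88
GCD = 2
= 15:44

15:44


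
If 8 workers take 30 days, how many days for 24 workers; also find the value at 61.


Inverse proportion: x × y = constant
k = 8 × 30 = 240
At x=24: k/24 = 10.00
At x=61: k/61 = 3.93
= 10.00 and 3.93

10.00 and 3.93


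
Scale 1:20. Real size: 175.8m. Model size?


Model size = real / scale
= 175.8 / 20
= 8.7900 m

8.7900 m


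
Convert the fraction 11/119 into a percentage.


Percentage = (part / whole) × 100
= (11 / 119) × 100
≈ 9.24%

9.24%


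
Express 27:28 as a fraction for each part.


Total parts = 27 + 28 = 55
First part: 27/55 = 27/55
Second part: 28/55 = 28/55
= 27/55 and 28/55

27/55 and 28/55


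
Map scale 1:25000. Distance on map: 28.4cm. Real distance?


Real distance = map distance × scale
= 28.4cm × 25000
= 710000 cm = 7100.0 m
= 7.100 km

7.100 km


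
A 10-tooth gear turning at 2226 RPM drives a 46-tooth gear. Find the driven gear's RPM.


Gear ratio = 10:46 = 5:23
RPM_B = RPM_A × (teeth_A / teeth_B)
= 2226 × (10/46)
= 483.9 RPM

483.9 RPM


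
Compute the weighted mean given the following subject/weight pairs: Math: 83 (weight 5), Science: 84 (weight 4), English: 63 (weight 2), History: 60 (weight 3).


Numerator = 83×5 + 84×4 + 63×2 + 60×3
= 415 + 336 + 126 + 180
= 1057
Total weight = 14
Weighted avg = 1057/14
= 75.50

75.50


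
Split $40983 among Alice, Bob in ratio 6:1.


Total parts = 6 + 1 = 7
Alice: 40983 × 6/7 = 35128.29
Bob: 40983 × 1/7 = 5854.71
= Alice: $35128.29, Bob: $5854.71

Alice: $35128.29, Bob: $5854.71


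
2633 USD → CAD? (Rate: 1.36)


Amount × rate = 2633 × 1.36
= 3580.88 CAD

3580.88 CAD


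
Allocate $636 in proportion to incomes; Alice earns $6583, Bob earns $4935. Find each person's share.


Total income = 6583 + 4935 = $11518
Alice: $636 × 6583/11518 = $363.50
Bob: $636 × 4935/11518 = $272.50
= Alice: $363.50, Bob: $272.50

Alice: $363.50, Bob: $272.50


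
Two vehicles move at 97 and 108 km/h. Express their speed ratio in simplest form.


Ratio = 97:108
GCD = 1
Simplified = 97:108
Time ratio (same distance) = 108:97
Speed ratio = 97:108

97:108


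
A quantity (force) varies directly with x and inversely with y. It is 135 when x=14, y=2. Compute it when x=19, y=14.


z = k·x/y
Solve for k using the known point: k = z·y/x = 135×2/14 = 270/14 ≈ 19.2857
Now evaluate at x=19, y=14:
z = k × 19 / 14 = (270 × 19) / (14 × 14) = 5130/196
≈ 26.1735

26.1735


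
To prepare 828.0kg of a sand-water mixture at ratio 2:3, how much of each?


Total parts = 2 + 3 = 5
sand: 828.0 × 2/5 = 331.2kg
water: 828.0 × 3/5 = 496.8kg
= 331.2kg and 496.8kg

331.2kg and 496.8kg


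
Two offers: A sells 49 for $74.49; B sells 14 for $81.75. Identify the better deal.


Deal A: $74.49/49 = $1.5202/unit
Deal B: $81.75/14 = $5.8393/unit
A is cheaper per unit
= Deal A

Deal A


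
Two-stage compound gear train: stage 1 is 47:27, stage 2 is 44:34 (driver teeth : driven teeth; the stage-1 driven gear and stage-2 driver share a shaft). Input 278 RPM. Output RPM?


Stage 1: RPM_B = RPM_A × t_A/t_B = 278 × 47/27 = 13066/27 ≈ 483.93
B and C share a shaft → RPM_C = RPM_B
Stage 2: RPM_D = RPM_C × t_C/t_D = RPM_A × (t_A×t_C)/(t_B×t_D)
Overall ratio = (47×44)/(27×34) = 2068/918
RPM_D = 278 × 2068/918 = 574904/918
≈ 626.26 RPM

626.26 RPM


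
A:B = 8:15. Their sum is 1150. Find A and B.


Let A = 8k, B = 15k.
8k + 15k = 1150
23k = 1150 → k = 1150/23 = 50
A = 8×50 = 400, B = 15×50 = 750
= A = 400, B = 750

A = 400, B = 750


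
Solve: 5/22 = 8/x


Cross multiply: 5 × x = 22 × 8
5x = 176
x = 176 / 5
= 35.20

35.20


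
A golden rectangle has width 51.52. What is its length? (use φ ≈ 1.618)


φ = (1 + √5) / 2 ≈ 1.618
Length = width × φ = 51.52 × 1.618 = 83.35936
≈ 83.36

83.36


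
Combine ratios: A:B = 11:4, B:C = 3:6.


Match B: multiply A:B by 3 → 33:12
Multiply B:C by 4 → 12:24
Combined: 33:12:24
GCD = 3
= 11:4:8

11:4:8


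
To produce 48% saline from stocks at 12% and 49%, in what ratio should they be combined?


Let x parts of 12% mix with y parts of 49%.
12x + 49y = 48(x + y)
12x + 49y = 48x + 48y
x(12 - 48) = y(48 - 49)
x/y = (49 - 48)/(48 - 12) = 1/36
Simplify: 1:36
= 1:36

1:36


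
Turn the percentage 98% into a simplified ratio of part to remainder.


98% means 98 parts out of 100; remainder = 2
Part : remainder = 98:2
GCD = 2
= 49:1

49:1


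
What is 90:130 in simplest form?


GCD(90, 130) = 10
90/10 : 130/10
= 9:13

9:13


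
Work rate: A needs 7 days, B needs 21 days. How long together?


Rate of A = 1/7 per day
Rate of B = 1/21 per day
Combined rate = 1/7 + 1/21 = 28/147 ≈ 0.1905 per day
Days = 1 / combined rate = 147/28
= 5.25 days

5.25 days


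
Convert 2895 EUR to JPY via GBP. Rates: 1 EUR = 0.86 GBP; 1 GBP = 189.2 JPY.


Step 1: 2895 EUR × 0.86 = 2489.70 GBP
Step 2: 2489.70 GBP × 189.2 = 471051.24 JPY
Implied rate EUR→JPY = 0.86 × 189.2 = 162.7120
= 471051.24 JPY

471051.24 JPY


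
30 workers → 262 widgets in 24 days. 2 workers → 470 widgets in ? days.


Days ∝ work / workers, so d₂ = d₁ × (m₁/m₂) × (w₂/w₁)
Workers factor (inverse): 30/2 = 15.0000
Work factor (direct): 470/262 ≈ 1.7939
d₂ = 24 × 30/2 × 470/262 = (24 × 30 × 470) / (2 × 262) = 338400/524
≈ 645.80 days

645.80 days


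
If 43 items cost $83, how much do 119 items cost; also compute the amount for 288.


Direct proportion: y/x = constant
k = 83/43 ≈ 1.9302
y at x=119: k × 119 = 83 × 119 / 43 = 9877/43 ≈ 229.70
y at x=288: k × 288 = 83 × 288 / 43 = 23904/43 ≈ 555.91
= 229.70 and 555.91

229.70 and 555.91


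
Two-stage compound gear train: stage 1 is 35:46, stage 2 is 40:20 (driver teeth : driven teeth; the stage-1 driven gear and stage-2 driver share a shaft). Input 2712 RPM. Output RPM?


Stage 1: RPM_B = RPM_A × t_A/t_B = 2712 × 35/46 = 94920/46 ≈ 2063.48
B and C share a shaft → RPM_C = RPM_B
Stage 2: RPM_D = RPM_C × t_C/t_D = RPM_A × (t_A×t_C)/(t_B×t_D)
Overall ratio = (35×40)/(46×20) = 1400/920
RPM_D = 2712 × 1400/920 = 3796800/920
≈ 4126.96 RPM

4126.96 RPM


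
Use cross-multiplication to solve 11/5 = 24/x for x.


Cross multiply: 11 × x = 5 × 24
11x = 120
x = 120 / 11
= 10.91

10.91


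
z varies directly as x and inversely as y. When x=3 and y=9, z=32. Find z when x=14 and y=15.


z = k·x/y
Solve for k using the known point: k = z·y/x = 32×9/3 = 288/3 = 96.0000
Now evaluate at x=14, y=15:
z = k × 14 / 15 = (288 × 14) / (3 × 15) = 4032/45
= 89.6000

89.6000


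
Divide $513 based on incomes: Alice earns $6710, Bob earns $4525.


Total income = 6710 + 4525 = $11235
Alice: $513 × 6710/11235 = $306.38
Bob: $513 × 4525/11235 = $206.62
= Alice: $306.38, Bob: $206.62

Alice: $306.38, Bob: $206.62


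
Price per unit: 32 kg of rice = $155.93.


Unit rate = total / quantity
= 155.93 / 32
= $4.87 per unit

$4.87 per unit


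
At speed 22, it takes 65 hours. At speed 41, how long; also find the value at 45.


Inverse proportion: x × y = constant
k = 22 × 65 = 1430
At x=41: k/41 = 34.88
At x=45: k/45 = 31.78
= 34.88 and 31.78

34.88 and 31.78


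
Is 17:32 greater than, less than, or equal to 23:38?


17/32 = 0.5312
23/38 = 0.6053
0.5312 < 0.6053, so 17:32 is less
= less than

less than


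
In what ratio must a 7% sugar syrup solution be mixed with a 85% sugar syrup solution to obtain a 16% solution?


Let x parts of 7% mix with y parts of 85%.
7x + 85y = 16(x + y)
7x + 85y = 16x + 16y
x(7 - 16) = y(16 - 85)
x/y = (85 - 16)/(16 - 7) = 69/9
Simplify: 23:3
= 23:3

23:3


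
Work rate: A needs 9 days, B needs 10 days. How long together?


Rate of A = 1/9 per day
Rate of B = 1/10 per day
Combined rate = 1/9 + 1/10 = 19/90 ≈ 0.2111 per day
Days = 1 / combined rate = 90/19
≈ 4.74 days

4.74 days


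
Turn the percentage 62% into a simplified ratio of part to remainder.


62% means 62 parts out of 100; remainder = 38
Part : remainder = 62:38
GCD = 2
= 31:19

31:19


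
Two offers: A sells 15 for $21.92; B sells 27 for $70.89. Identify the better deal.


Deal A: $21.92/15 = $1.4613/unit
Deal B: $70.89/27 = $2.6256/unit
A is cheaper per unit
= Deal A

Deal A


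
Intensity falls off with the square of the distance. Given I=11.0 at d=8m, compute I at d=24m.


I₁d₁² = I₂d₂²
I₂ = I₁ × (d₁/d₂)²
= 11.0 × (8/24)²
= 11.0 × 64/576
= 704/576
≈ 1.2222

1.2222


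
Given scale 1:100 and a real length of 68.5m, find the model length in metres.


Model size = real / scale
= 68.5 / 100
= 0.6850 m

0.6850 m


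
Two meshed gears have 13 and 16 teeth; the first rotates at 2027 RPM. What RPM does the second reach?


Gear ratio = 13:16 = 13:16
RPM_B = RPM_A × (teeth_A / teeth_B)
= 2027 × (13/16)
= 1646.9 RPM

1646.9 RPM


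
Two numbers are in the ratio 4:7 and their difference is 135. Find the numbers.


Let A = 4k, B = 7k.
7k - 4k = 135
3k = 135 → k = 135/3 = 45
A = 4×45 = 180, B = 7×45 = 315
= A = 180, B = 315

A = 180, B = 315


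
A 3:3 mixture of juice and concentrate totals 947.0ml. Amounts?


Total parts = 3 + 3 = 6
juice: 947.0 × 3/6 = 473.5ml
concentrate: 947.0 × 3/6 = 473.5ml
= 473.5ml and 473.5ml

473.5ml and 473.5ml


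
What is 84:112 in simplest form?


GCD(84, 112) = 28
84/28 : 112/28
= 3:4

3:4


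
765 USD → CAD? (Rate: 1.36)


Amount × rate = 765 × 1.36
= 1040.40 CAD

1040.40 CAD


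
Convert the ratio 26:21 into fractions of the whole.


Total parts = 26 + 21 = 47
First part: 26/47 = 26/47
Second part: 21/47 = 21/47
= 26/47 and 21/47

26/47 and 21/47


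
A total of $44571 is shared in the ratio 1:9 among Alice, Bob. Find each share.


Total parts = 1 + 9 = 10
Alice: 44571 × 1/10 = 4457.10
Bob: 44571 × 9/10 = 40113.90
= Alice: $4457.10, Bob: $40113.90

Alice: $4457.10, Bob: $40113.90


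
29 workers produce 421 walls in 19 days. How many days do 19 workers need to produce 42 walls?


Days ∝ work / workers, so d₂ = d₁ × (m₁/m₂) × (w₂/w₁)
Workers factor (inverse): 29/19 ≈ 1.5263
Work factor (direct): 42/421 ≈ 0.0998
d₂ = 19 × 29/19 × 42/421 = (19 × 29 × 42) / (19 × 421) = 23142/7999
≈ 2.89 days

2.89 days


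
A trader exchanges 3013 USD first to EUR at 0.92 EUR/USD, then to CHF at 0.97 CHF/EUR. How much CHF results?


Step 1: 3013 USD × 0.92 = 2771.96 EUR
Step 2: 2771.96 EUR × 0.97 = 2688.80 CHF
Implied rate USD→CHF = 0.92 × 0.97 = 0.8924
= 2688.80 CHF

2688.80 CHF


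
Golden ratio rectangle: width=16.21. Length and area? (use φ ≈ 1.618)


φ = (1 + √5) / 2 ≈ 1.618
Length = width × φ = 16.21 × 1.618 = 26.22778
≈ 26.23
Area = width × length = 16.21 × 26.22778 = 425.1523138 ≈ 425.15
= Length: 26.23, Area: 425.15

Length: 26.23, Area: 425.15


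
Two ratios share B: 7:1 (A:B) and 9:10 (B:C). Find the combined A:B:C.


Match B: multiply A:B by 9 → 63:9
Multiply B:C by 1 → 9:10
Combined: 63:9:10
GCD = 1
= 63:9:10

63:9:10


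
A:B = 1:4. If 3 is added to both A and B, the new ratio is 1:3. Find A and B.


Let A = 1k, B = 4k.
(1k + 3) / (4k + 3) = 1/3
Cross-multiply: 3(1k + 3) = 1(4k + 3)
3k + 9 = 4k + 3
3k - 4k = 3 - 9
-1k = -6
k = -6/-1 = 6
A = 1×6 = 6, B = 4×6 = 24
= A = 6, B = 24

A = 6, B = 24


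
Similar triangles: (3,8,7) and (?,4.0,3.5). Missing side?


Scale factor = 4.0/8 = 0.5
Missing side = 3 × 0.5
= 1.5

1.5


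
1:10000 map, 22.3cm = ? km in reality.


Real distance = map distance × scale
= 22.3cm × 10000
= 223000 cm = 2230.0 m
= 2.230 km

2.230 km


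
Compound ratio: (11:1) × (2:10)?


Compound ratio = (11×2) : (1×10)
= 22:10
GCD = 2
= 11:5

11:5


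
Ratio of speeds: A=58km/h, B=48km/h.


Ratio = 58:48
GCD = 2
Simplified = 29:24
Time ratio (same distance) = 24:29
Speed ratio = 29:24

29:24


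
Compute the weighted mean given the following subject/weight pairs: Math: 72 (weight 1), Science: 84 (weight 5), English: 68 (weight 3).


Numerator = 72×1 + 84×5 + 68×3
= 72 + 420 + 204
= 696
Total weight = 9
Weighted avg = 696/9
= 77.33

77.33


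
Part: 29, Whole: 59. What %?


Percentage = (part / whole) × 100
= (29 / 59) × 100
≈ 49.15%

49.15%


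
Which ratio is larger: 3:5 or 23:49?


3/5 = 0.6000
23/49 = 0.4694
0.6000 > 0.4694, so 3:5 is greater
= 3:5

3:5


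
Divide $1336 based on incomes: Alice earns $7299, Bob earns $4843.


Total income = 7299 + 4843 = $12142
Alice: $1336 × 7299/12142 = $803.12
Bob: $1336 × 4843/12142 = $532.88
= Alice: $803.12, Bob: $532.88

Alice: $803.12, Bob: $532.88


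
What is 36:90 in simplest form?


GCD(36, 90) = 18
36/18 : 90/18
= 2:5

2:5


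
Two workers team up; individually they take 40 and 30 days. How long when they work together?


Rate of A = 1/40 per day
Rate of B = 1/30 per day
Combined rate = 1/40 + 1/30 = 70/1200 ≈ 0.0583 per day
Days = 1 / combined rate = 1200/70
≈ 17.14 days

17.14 days


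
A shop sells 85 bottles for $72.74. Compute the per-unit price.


Unit rate = total / quantity
= 72.74 / 85
= $0.86 per unit

$0.86 per unit


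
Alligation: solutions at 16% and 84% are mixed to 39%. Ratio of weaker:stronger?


Let x parts of 16% mix with y parts of 84%.
16x + 84y = 39(x + y)
16x + 84y = 39x + 39y
x(16 - 39) = y(39 - 84)
x/y = (84 - 39)/(39 - 16) = 45/23
Simplify: 45:23
= 45:23

45:23


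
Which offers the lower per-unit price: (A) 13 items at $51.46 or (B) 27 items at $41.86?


Deal A: $51.46/13 = $3.9585/unit
Deal B: $41.86/27 = $1.5504/unit
B is cheaper per unit
= Deal B

Deal B


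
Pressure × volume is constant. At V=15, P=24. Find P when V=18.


Inverse proportion: x × y = constant
k = 15 × 24 = 360
y₂ = k / 18 = 360 / 18
= 20.00

20.00


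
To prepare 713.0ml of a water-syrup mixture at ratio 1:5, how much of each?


Total parts = 1 + 5 = 6
water: 713.0 × 1/6 = 118.8ml
syrup: 713.0 × 5/6 = 594.2ml
= 118.8ml and 594.2ml

118.8ml and 594.2ml


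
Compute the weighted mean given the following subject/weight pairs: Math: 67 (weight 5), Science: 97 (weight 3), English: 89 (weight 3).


Numerator = 67×5 + 97×3 + 89×3
= 335 + 291 + 267
= 893
Total weight = 11
Weighted avg = 893/11
= 81.18

81.18


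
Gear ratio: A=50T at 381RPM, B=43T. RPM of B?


Gear ratio = 50:43 = 50:43
RPM_B = RPM_A × (teeth_A / teeth_B)
= 381 × (50/43)
= 443.0 RPM

443.0 RPM


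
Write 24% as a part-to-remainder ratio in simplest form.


24% means 24 parts out of 100; remainder = 76
Part : remainder = 24:76
GCD = 4
= 6:19

6:19


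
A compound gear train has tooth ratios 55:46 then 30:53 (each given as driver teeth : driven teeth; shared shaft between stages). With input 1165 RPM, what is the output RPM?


Stage 1: RPM_B = RPM_A × t_A/t_B = 1165 × 55/46 = 64075/46 ≈ 1392.93
B and C share a shaft → RPM_C = RPM_B
Stage 2: RPM_D = RPM_C × t_C/t_D = RPM_A × (t_A×t_C)/(t_B×t_D)
Overall ratio = (55×30)/(46×53) = 1650/2438
RPM_D = 1165 × 1650/2438 = 1922250/2438
≈ 788.45 RPM

788.45 RPM


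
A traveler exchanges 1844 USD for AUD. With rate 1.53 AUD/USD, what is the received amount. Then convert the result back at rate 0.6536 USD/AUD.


Amount × rate = 1844 × 1.53 = 2821.32 AUD
Round-trip: 2821.32 × 0.6536 = 1844.01 USD
= 2821.32 AUD, then 1844.01 USD

2821.32 AUD, then 1844.01 USD


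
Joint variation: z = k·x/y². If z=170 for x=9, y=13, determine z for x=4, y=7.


z = k·x/y²
Solve for k using the known point: k = z·y²/x = 170×169/9 = 28730/9 ≈ 3192.2222
Now evaluate at x=4, y=7:
z = k × 4 / 49 = (28730 × 4) / (9 × 49) = 114920/441
≈ 260.5896

260.5896


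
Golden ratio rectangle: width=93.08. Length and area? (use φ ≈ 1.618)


φ = (1 + √5) / 2 ≈ 1.618
Length = width × φ = 93.08 × 1.618 = 150.60344
≈ 150.60
Area = width × length = 93.08 × 150.60344 = 14018.1681952 ≈ 14018.17
= Length: 150.60, Area: 14018.17

Length: 150.60, Area: 14018.17


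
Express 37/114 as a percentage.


Percentage = (part / whole) × 100
= (37 / 114) × 100
≈ 32.46%

32.46%


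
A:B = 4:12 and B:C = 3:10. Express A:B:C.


Match B: multiply A:B by 3 → 12:36
Multiply B:C by 12 → 36:120
Combined: 12:36:120
GCD = 12
= 1:3:10

1:3:10


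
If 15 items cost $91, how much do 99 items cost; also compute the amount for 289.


Direct proportion: y/x = constant
k = 91/15 ≈ 6.0667
y at x=99: k × 99 = 91 × 99 / 15 = 9009/15 = 600.60
y at x=289: k × 289 = 91 × 289 / 15 = 26299/15 ≈ 1753.27
= 600.60 and 1753.27

600.60 and 1753.27


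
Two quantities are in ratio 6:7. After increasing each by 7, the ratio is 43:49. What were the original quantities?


Let A = 6k, B = 7k.
(6k + 7) / (7k + 7) = 43/49
Cross-multiply: 49(6k + 7) = 43(7k + 7)
294k + 343 = 301k + 301
294k - 301k = 301 - 343
-7k = -42
k = -42/-7 = 6
A = 6×6 = 36, B = 7×6 = 42
= A = 36, B = 42

A = 36, B = 42


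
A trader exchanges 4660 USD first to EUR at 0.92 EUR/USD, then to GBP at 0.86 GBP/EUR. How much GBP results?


Step 1: 4660 USD × 0.92 = 4287.20 EUR
Step 2: 4287.20 EUR × 0.86 = 3686.99 GBP
Implied rate USD→GBP = 0.92 × 0.86 = 0.7912
= 3686.99 GBP

3686.99 GBP


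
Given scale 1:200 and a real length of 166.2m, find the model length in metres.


Model size = real / scale
= 166.2 / 200
= 0.8310 m

0.8310 m


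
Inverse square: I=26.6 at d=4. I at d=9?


I₁d₁² = I₂d₂²
I₂ = I₁ × (d₁/d₂)²
= 26.6 × (4/9)²
= 26.6 × 16/81
= 425.6/81
≈ 5.2543

5.2543


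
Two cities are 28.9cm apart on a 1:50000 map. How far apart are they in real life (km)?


Real distance = map distance × scale
= 28.9cm × 50000
= 1445000 cm = 14450.0 m
= 14.450 km

14.450 km


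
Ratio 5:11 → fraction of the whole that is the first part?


Total parts = 5 + 11 = 16
First part: 5/16 = 5/16
= 5/16

5/16


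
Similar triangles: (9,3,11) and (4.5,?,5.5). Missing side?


Scale factor = 4.5/9 = 0.5
Missing side = 3 × 0.5
= 1.5

1.5


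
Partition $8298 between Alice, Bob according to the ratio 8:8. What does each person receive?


Total parts = 8 + 8 = 16
Alice: 8298 × 8/16 = 4149.00
Bob: 8298 × 8/16 = 4149.00
= Alice: $4149.00, Bob: $4149.00

Alice: $4149.00, Bob: $4149.00


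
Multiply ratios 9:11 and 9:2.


Compound ratio = (9×9) : (11×2)
= 81:22
GCD = 1
= 81:22

81:22


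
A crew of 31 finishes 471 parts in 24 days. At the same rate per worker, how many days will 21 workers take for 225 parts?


Days ∝ work / workers, so d₂ = d₁ × (m₁/m₂) × (w₂/w₁)
Workers factor (inverse): 31/21 ≈ 1.4762
Work factor (direct): 225/471 ≈ 0.4777
d₂ = 24 × 31/21 × 225/471 = (24 × 31 × 225) / (21 × 471) = 167400/9891
≈ 16.92 days

16.92 days


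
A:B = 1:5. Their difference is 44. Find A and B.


Let A = 1k, B = 5k.
5k - 1k = 44
4k = 44 → k = 44/4 = 11
A = 1×11 = 11, B = 5×11 = 55
= A = 11, B = 55

A = 11, B = 55


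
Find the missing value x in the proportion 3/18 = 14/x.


Cross multiply: 3 × x = 18 × 14
3x = 252
x = 252 / 3
= 84.00

84.00


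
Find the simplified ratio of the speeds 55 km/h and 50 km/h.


Ratio = 55:50
GCD = 5
Simplified = 11:10
Time ratio (same distance) = 10:11
Speed ratio = 11:10

11:10


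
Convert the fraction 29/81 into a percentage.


Percentage = (part / whole) × 100
= (29 / 81) × 100
≈ 35.80%

35.80%


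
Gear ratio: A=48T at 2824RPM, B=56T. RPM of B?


Gear ratio = 48:56 = 6:7
RPM_B = RPM_A × (teeth_A / teeth_B)
= 2824 × (48/56)
= 2420.6 RPM

2420.6 RPM


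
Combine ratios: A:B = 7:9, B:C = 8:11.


Match B: multiply A:B by 8 → 56:72
Multiply B:C by 9 → 72:99
Combined: 56:72:99
GCD = 1
= 56:72:99

56:72:99


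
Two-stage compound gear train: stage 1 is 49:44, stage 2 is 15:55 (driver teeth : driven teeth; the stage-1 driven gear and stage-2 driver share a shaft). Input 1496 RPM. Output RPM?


Stage 1: RPM_B = RPM_A × t_A/t_B = 1496 × 49/44 = 73304/44 = 1666.00
B and C share a shaft → RPM_C = RPM_B
Stage 2: RPM_D = RPM_C × t_C/t_D = RPM_A × (t_A×t_C)/(t_B×t_D)
Overall ratio = (49×15)/(44×55) = 735/2420
RPM_D = 1496 × 735/2420 = 1099560/2420
≈ 454.36 RPM

454.36 RPM


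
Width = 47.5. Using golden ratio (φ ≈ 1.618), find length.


φ = (1 + √5) / 2 ≈ 1.618
Length = width × φ = 47.5 × 1.618 = 76.855
≈ 76.86

76.86


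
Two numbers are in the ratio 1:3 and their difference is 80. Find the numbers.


Let A = 1k, B = 3k.
3k - 1k = 80
2k = 80 → k = 80/2 = 40
A = 1×40 = 40, B = 3×40 = 120
= A = 40, B = 120

A = 40, B = 120


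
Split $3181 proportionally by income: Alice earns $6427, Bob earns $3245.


Total income = 6427 + 3245 = $9672
Alice: $3181 × 6427/9672 = $2113.76
Bob: $3181 × 3245/9672 = $1067.24
= Alice: $2113.76, Bob: $1067.24

Alice: $2113.76, Bob: $1067.24


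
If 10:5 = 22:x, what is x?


Cross multiply: 10 × x = 5 × 22
10x = 110
x = 110 / 10
= 11.00

11.00


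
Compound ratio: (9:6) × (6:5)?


Compound ratio = (9×6) : (6×5)
= 54:30
GCD = 6
= 9:5

9:5


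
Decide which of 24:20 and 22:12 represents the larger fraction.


24/20 = 1.2000
22/12 = 1.8333
1.2000 < 1.8333, so 24:20 is less
= 22:12

22:12


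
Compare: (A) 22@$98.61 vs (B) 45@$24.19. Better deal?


Deal A: $98.61/22 = $4.4823/unit
Deal B: $24.19/45 = $0.5376/unit
B is cheaper per unit
= Deal B

Deal B


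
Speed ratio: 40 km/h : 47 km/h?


Ratio = 40:47
GCD = 1
Simplified = 40:47
Time ratio (same distance) = 47:40
Speed ratio = 40:47

40:47


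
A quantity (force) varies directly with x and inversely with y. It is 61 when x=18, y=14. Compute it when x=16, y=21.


z = k·x/y
Solve for k using the known point: k = z·y/x = 61×14/18 = 854/18 ≈ 47.4444
Now evaluate at x=16, y=21:
z = k × 16 / 21 = (854 × 16) / (18 × 21) = 13664/378
≈ 36.1481

36.1481


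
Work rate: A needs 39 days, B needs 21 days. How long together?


Rate of A = 1/39 per day
Rate of B = 1/21 per day
Combined rate = 1/39 + 1/21 = 60/819 ≈ 0.0733 per day
Days = 1 / combined rate = 819/60
= 13.65 days

13.65 days


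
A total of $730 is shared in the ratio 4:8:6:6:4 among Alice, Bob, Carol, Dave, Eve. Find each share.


Total parts = 4 + 8 + 6 + 6 + 4 = 28
Alice: 730 × 4/28 = 104.29
Bob: 730 × 8/28 = 208.57
Carol: 730 × 6/28 = 156.43
Dave: 730 × 6/28 = 156.43
Eve: 730 × 4/28 = 104.29
= Alice: $104.29, Bob: $208.57, Carol: $156.43, Dave: $156.43, Eve: $104.29

Alice: $104.29, Bob: $208.57, Carol: $156.43, Dave: $156.43, Eve: $104.29


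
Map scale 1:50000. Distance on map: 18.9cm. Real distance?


Real distance = map distance × scale
= 18.9cm × 50000
= 945000 cm = 9450.0 m
= 9.450 km

9.450 km


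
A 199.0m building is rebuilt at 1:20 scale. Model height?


Model size = real / scale
= 199.0 / 20
= 9.9500 m

9.9500 m


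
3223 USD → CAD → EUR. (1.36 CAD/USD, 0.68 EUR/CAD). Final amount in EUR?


Step 1: 3223 USD × 1.36 = 4383.28 CAD
Step 2: 4383.28 CAD × 0.68 = 2980.63 EUR
Implied rate USD→EUR = 1.36 × 0.68 = 0.9248
= 2980.63 EUR

2980.63 EUR


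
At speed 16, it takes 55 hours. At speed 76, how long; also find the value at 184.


Inverse proportion: x × y = constant
k = 16 × 55 = 880
At x=76: k/76 = 11.58
At x=184: k/184 = 4.78
= 11.58 and 4.78

11.58 and 4.78


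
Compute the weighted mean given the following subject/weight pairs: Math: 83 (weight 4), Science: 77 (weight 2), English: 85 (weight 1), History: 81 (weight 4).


Numerator = 83×4 + 77×2 + 85×1 + 81×4
= 332 + 154 + 85 + 324
= 895
Total weight = 11
Weighted avg = 895/11
= 81.36

81.36


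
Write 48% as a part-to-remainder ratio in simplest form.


48% means 48 parts out of 100; remainder = 52
Part : remainder = 48:52
GCD = 4
= 12:13

12:13


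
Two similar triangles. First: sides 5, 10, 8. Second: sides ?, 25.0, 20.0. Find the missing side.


Scale factor = 25.0/10 = 2.5
Missing side = 5 × 2.5
= 12.5

12.5


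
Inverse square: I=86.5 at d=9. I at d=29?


I₁d₁² = I₂d₂²
I₂ = I₁ × (d₁/d₂)²
= 86.5 × (9/29)²
= 86.5 × 81/841
= 7006.5/841
≈ 8.3312

8.3312


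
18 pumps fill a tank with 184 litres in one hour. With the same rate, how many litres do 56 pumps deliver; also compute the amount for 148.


Direct proportion: y/x = constant
k = 184/18 ≈ 10.2222
y at x=56: k × 56 = 184 × 56 / 18 = 10304/18 ≈ 572.44
y at x=148: k × 148 = 184 × 148 / 18 = 27232/18 ≈ 1512.89
= 572.44 and 1512.89

572.44 and 1512.89


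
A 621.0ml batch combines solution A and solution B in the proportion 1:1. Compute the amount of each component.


Total parts = 1 + 1 = 2
solution A: 621.0 × 1/2 = 310.5ml
solution B: 621.0 × 1/2 = 310.5ml
= 310.5ml and 310.5ml

310.5ml and 310.5ml


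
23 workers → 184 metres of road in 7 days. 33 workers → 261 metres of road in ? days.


Days ∝ work / workers, so d₂ = d₁ × (m₁/m₂) × (w₂/w₁)
Workers factor (inverse): 23/33 ≈ 0.6970
Work factor (direct): 261/184 ≈ 1.4185
d₂ = 7 × 23/33 × 261/184 = (7 × 23 × 261) / (33 × 184) = 42021/6072
≈ 6.92 days

6.92 days


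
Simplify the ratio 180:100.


GCD(180, 100) = 20
180/20 : 100/20
= 9:5

9:5


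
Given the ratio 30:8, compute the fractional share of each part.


Total parts = 30 + 8 = 38
First part: 30/38 = 15/19
Second part: 8/38 = 4/19
= 15/19 and 4/19

15/19 and 4/19


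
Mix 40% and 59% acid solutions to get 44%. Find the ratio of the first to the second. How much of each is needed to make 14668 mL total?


Let x parts of 40% mix with y parts of 59%.
40x + 59y = 44(x + y)
40x + 59y = 44x + 44y
x(40 - 44) = y(44 - 59)
x/y = (59 - 44)/(44 - 40) = 15/4
Simplify: 15:4
Total parts = 19; one part = 14668/19 = 772.00 mL
40% solution: 15×772.00 = 11580.00 mL
59% solution: 4×772.00 = 3088.00 mL
= ratio 15:4; 11580.00 mL and 3088.00 mL

ratio 15:4; 11580.00 mL and 3088.00 mL


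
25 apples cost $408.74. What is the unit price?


Unit rate = total / quantity
= 408.74 / 25
= $16.35 per unit

$16.35 per unit


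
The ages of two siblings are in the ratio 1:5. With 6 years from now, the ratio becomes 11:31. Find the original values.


Let A = 1k, B = 5k.
(1k + 6) / (5k + 6) = 11/31
Cross-multiply: 31(1k + 6) = 11(5k + 6)
31k + 186 = 55k + 66
31k - 55k = 66 - 186
-24k = -120
k = -120/-24 = 5
A = 1×5 = 5, B = 5×5 = 25
= A = 5, B = 25

A = 5, B = 25


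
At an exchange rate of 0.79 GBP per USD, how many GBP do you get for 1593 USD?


Amount × rate = 1593 × 0.79
= 1258.47 GBP

1258.47 GBP


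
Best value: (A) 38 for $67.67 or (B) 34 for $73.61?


Deal A: $67.67/38 = $1.7808/unit
Deal B: $73.61/34 = $2.1650/unit
A is cheaper per unit
= Deal A

Deal A


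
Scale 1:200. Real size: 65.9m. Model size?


Model size = real / scale
= 65.9 / 200
= 0.3295 m

0.3295 m


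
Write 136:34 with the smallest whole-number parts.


GCD(136, 34) = 34
136/34 : 34/34
= 4:1

4:1


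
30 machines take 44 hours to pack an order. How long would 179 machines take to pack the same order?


Inverse proportion: x × y = constant
k = 30 × 44 = 1320
y₂ = k / 179 = 1320 / 179
= 7.37

7.37


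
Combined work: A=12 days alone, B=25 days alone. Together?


Rate of A = 1/12 per day
Rate of B = 1/25 per day
Combined rate = 1/12 + 1/25 = 37/300 ≈ 0.1233 per day
Days = 1 / combined rate = 300/37
≈ 8.11 days

8.11 days


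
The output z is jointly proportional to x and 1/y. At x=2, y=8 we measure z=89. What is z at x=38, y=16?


z = k·x/y
Solve for k using the known point: k = z·y/x = 89×8/2 = 712/2 = 356.0000
Now evaluate at x=38, y=16:
z = k × 38 / 16 = (712 × 38) / (2 × 16) = 27056/32
= 845.5000

845.5000


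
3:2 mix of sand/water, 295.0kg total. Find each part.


Total parts = 3 + 2 = 5
sand: 295.0 × 3/5 = 177.0kg
water: 295.0 × 2/5 = 118.0kg
= 177.0kg and 118.0kg

177.0kg and 118.0kg


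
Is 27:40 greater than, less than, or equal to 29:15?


27/40 = 0.6750
29/15 = 1.9333
0.6750 < 1.9333, so 27:40 is less
= less than

less than


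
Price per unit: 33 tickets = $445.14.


Unit rate = total / quantity
= 445.14 / 33
= $13.49 per unit

$13.49 per unit


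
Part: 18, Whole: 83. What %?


Percentage = (part / whole) × 100
= (18 / 83) × 100
≈ 21.69%

21.69%


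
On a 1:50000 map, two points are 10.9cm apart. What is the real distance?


Real distance = map distance × scale
= 10.9cm × 50000
= 545000 cm = 5450.0 m
= 5.450 km

5.450 km


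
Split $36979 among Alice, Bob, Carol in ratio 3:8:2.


Total parts = 3 + 8 + 2 = 13
Alice: 36979 × 3/13 = 8533.62
Bob: 36979 × 8/13 = 22756.31
Carol: 36979 × 2/13 = 5689.08
= Alice: $8533.62, Bob: $22756.31, Carol: $5689.08

Alice: $8533.62, Bob: $22756.31, Carol: $5689.08


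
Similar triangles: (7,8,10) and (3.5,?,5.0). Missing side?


Scale factor = 3.5/7 = 0.5
Missing side = 8 × 0.5
= 4.0

4.0


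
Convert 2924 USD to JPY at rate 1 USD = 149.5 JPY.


Amount × rate = 2924 × 149.5
= 437138.00 JPY

437138.00 JPY


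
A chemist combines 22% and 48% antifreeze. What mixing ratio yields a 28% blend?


Let x parts of 22% mix with y parts of 48%.
22x + 48y = 28(x + y)
22x + 48y = 28x + 28y
x(22 - 28) = y(28 - 48)
x/y = (48 - 28)/(28 - 22) = 20/6
Simplify: 10:3
= 10:3

10:3


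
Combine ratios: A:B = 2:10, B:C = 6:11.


Match B: multiply A:B by 6 → 12:60
Multiply B:C by 10 → 60:110
Combined: 12:60:110
GCD = 2
= 6:30:55

6:30:55


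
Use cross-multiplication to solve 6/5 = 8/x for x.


Cross multiply: 6 × x = 5 × 8
6x = 40
x = 40 / 6
= 6.67

6.67


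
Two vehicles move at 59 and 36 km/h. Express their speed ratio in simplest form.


Ratio = 59:36
GCD = 1
Simplified = 59:36
Time ratio (same distance) = 36:59
Speed ratio = 59:36

59:36


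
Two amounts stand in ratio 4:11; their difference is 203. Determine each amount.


Let A = 4k, B = 11k.
11k - 4k = 203
7k = 203 → k = 203/7 = 29
A = 4×29 = 116, B = 11×29 = 319
= A = 116, B = 319

A = 116, B = 319


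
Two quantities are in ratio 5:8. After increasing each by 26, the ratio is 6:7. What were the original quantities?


Let A = 5k, B = 8k.
(5k + 26) / (8k + 26) = 6/7
Cross-multiply: 7(5k + 26) = 6(8k + 26)
35k + 182 = 48k + 156
35k - 48k = 156 - 182
-13k = -26
k = -26/-13 = 2
A = 5×2 = 10, B = 8×2 = 16
= A = 10, B = 16

A = 10, B = 16


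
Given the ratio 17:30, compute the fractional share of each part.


Total parts = 17 + 30 = 47
First part: 17/47 = 17/47
Second part: 30/47 = 30/47
= 17/47 and 30/47

17/47 and 30/47


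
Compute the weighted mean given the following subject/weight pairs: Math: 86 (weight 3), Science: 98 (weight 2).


Numerator = 86×3 + 98×2
= 258 + 196
= 454
Total weight = 5
Weighted avg = 454/5
= 90.80

90.80


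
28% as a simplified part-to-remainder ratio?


28% means 28 parts out of 100; remainder = 72
Part : remainder = 28:72
GCD = 4
= 7:18

7:18


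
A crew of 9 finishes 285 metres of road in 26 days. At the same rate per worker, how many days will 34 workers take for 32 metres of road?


Days ∝ work / workers, so d₂ = d₁ × (m₁/m₂) × (w₂/w₁)
Workers factor (inverse): 9/34 ≈ 0.2647
Work factor (direct): 32/285 ≈ 0.1123
d₂ = 26 × 9/34 × 32/285 = (26 × 9 × 32) / (34 × 285) = 7488/9690
≈ 0.77 days

0.77 days


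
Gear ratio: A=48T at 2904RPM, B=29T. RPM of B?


Gear ratio = 48:29 = 48:29
RPM_B = RPM_A × (teeth_A / teeth_B)
= 2904 × (48/29)
= 4806.6 RPM

4806.6 RPM


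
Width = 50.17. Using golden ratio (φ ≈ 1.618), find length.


φ = (1 + √5) / 2 ≈ 1.618
Length = width × φ = 50.17 × 1.618 = 81.17506
≈ 81.18

81.18
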